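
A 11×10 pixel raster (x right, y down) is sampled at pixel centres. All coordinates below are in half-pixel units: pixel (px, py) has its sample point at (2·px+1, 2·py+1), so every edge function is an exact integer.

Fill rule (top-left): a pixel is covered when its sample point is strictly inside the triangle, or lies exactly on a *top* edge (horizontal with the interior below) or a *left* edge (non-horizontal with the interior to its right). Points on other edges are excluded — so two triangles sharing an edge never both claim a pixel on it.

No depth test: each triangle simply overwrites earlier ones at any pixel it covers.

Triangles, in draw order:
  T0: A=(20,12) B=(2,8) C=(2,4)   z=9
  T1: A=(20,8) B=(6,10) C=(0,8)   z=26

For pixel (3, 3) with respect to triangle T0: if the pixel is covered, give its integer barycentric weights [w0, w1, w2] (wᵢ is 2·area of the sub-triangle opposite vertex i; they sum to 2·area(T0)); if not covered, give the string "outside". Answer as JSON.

T0:
  2·area = 72
  edge (20, 12)→(2, 8): d=(-18,-4) top-left  bias=+0
  edge (2, 8)→(2, 4): d=(0,-4) top-left  bias=+0
  edge (2, 4)→(20, 12): d=(18,8) right/bottom  bias=-1
    (1,2)@(3, 5): e=[58,4,10] → #
    (2,2)@(5, 5): e=[66,12,-6] → ·
    (1,3)@(3, 7): e=[22,4,46] → #
    (2,3)@(5, 7): e=[30,12,30] → #
    (3,3)@(7, 7): e=[38,20,14] → #
    (4,3)@(9, 7): e=[46,28,-2] → ·
    (1,4)@(3, 9): e=[-14,4,82] → ·
    (2,4)@(5, 9): e=[-6,12,66] → ·
    (3,4)@(7, 9): e=[2,20,50] → #
    (4,4)@(9, 9): e=[10,28,34] → #
    (5,4)@(11, 9): e=[18,36,18] → #
    (6,4)@(13, 9): e=[26,44,2] → #
  covered (9 px):
    · · · · · · · · · · ·
    · · · · · · · · · · ·
    · # · · · · · · · · ·
    · # # # · · · · · · ·
    · · · # # # # · · · ·
    · · · · · · · · # · ·
    · · · · · · · · · · ·
    · · · · · · · · · · ·
    · · · · · · · · · · ·
    · · · · · · · · · · ·
T1:
  2·area = 40
  edge (20, 8)→(6, 10): d=(-14,2) right/bottom  bias=-1
  edge (6, 10)→(0, 8): d=(-6,-2) top-left  bias=+0
  edge (0, 8)→(20, 8): d=(20,0) top-left  bias=+0
    (1,4)@(3, 9): e=[20,0,20] → #  [on edge]
    (2,4)@(5, 9): e=[16,4,20] → #
    (3,4)@(7, 9): e=[12,8,20] → #
    (4,4)@(9, 9): e=[8,12,20] → #
    (5,4)@(11, 9): e=[4,16,20] → #
    (6,4)@(13, 9): e=[0,20,20] → ·  [on edge]
    (1,5)@(3, 11): e=[-8,-12,60] → ·
    (2,5)@(5, 11): e=[-12,-8,60] → ·
    (3,5)@(7, 11): e=[-16,-4,60] → ·
    (4,5)@(9, 11): e=[-20,0,60] → ·  [on edge]
    (5,5)@(11, 11): e=[-24,4,60] → ·
    (7,6)@(15, 13): e=[-60,0,100] → ·  [on edge]
    (10,7)@(21, 15): e=[-100,0,140] → ·  [on edge]
  covered (5 px):
    · · · · · · · · · · ·
    · · · · · · · · · · ·
    · · · · · · · · · · ·
    · · · · · · · · · · ·
    · # # # # # · · · · ·
    · · · · · · · · · · ·
    · · · · · · · · · · ·
    · · · · · · · · · · ·
    · · · · · · · · · · ·
    · · · · · · · · · · ·

Final: [20,14,38]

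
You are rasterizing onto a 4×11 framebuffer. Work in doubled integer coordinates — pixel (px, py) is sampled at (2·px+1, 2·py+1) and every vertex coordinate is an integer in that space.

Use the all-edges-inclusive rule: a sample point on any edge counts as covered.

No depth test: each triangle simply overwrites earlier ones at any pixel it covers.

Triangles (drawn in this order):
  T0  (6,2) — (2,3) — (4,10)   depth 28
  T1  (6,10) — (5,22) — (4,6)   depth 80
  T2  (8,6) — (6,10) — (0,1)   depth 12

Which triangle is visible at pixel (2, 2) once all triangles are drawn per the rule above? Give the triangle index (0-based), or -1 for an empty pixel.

T0:
  2·area = 30  (B↔C swapped to make it positive)
  edge (6, 2)→(4, 10): d=(-2,8) inclusive
  edge (4, 10)→(2, 3): d=(-2,-7) inclusive
  edge (2, 3)→(6, 2): d=(4,-1) inclusive
    (1,1)@(3, 3): e=[22,7,1] → █
    (2,1)@(5, 3): e=[6,21,3] → █
    (3,1)@(7, 3): e=[-10,35,5] → ·
    (1,2)@(3, 5): e=[18,3,9] → █
    (3,2)@(7, 5): e=[-14,31,13] → ·
    (1,3)@(3, 7): e=[14,-1,17] → ·
    (2,3)@(5, 7): e=[-2,13,19] → ·
  covered (4 px):
    · · · ·
    · █ █ ·
    · █ █ ·
    · · · ·
    · · · ·
    · · · ·
    · · · ·
    · · · ·
    · · · ·
    · · · ·
    · · · ·
T1:
  2·area = 28
  edge (6, 10)→(5, 22): d=(-1,12) inclusive
  edge (5, 22)→(4, 6): d=(-1,-16) inclusive
  edge (4, 6)→(6, 10): d=(2,4) inclusive
    (2,4)@(5, 9): e=[13,13,2] → █
    (3,4)@(7, 9): e=[-11,45,-6] → ·
    (2,5)@(5, 11): e=[11,11,6] → █
    (3,5)@(7, 11): e=[-13,43,-2] → ·
    (2,6)@(5, 13): e=[9,9,10] → █
    (3,6)@(7, 13): e=[-15,41,2] → ·
    (2,7)@(5, 15): e=[7,7,14] → █
    (3,7)@(7, 15): e=[-17,39,6] → ·
    (2,8)@(5, 17): e=[5,5,18] → █
    (3,8)@(7, 17): e=[-19,37,10] → ·
    (2,9)@(5, 19): e=[3,3,22] → █
    (3,9)@(7, 19): e=[-21,35,14] → ·
  covered (7 px):
    · · · ·
    · · · ·
    · · · ·
    · · · ·
    · · █ ·
    · · █ ·
    · · █ ·
    · · █ ·
    · · █ ·
    · · █ ·
    · · █ ·
T2:
  2·area = 42
  edge (8, 6)→(6, 10): d=(-2,4) inclusive
  edge (6, 10)→(0, 1): d=(-6,-9) inclusive
  edge (0, 1)→(8, 6): d=(8,5) inclusive
    (1,1)@(3, 3): e=[26,15,1] → █
    (2,1)@(5, 3): e=[18,33,-9] → ·
    (1,2)@(3, 5): e=[22,3,17] → █
    (2,2)@(5, 5): e=[14,21,7] → █
    (3,2)@(7, 5): e=[6,39,-3] → ·
    (1,3)@(3, 7): e=[18,-9,33] → ·
    (2,3)@(5, 7): e=[10,9,23] → █
    (3,3)@(7, 7): e=[2,27,13] → █
    (2,4)@(5, 9): e=[6,-3,39] → ·
    (3,4)@(7, 9): e=[-2,15,29] → ·
  covered (5 px):
    · · · ·
    · █ · ·
    · █ █ ·
    · · █ █
    · · · ·
    · · · ·
    · · · ·
    · · · ·
    · · · ·
    · · · ·
    · · · ·

Z-buffer (winner per pixel, '.' = empty):
  . . . .
  . 2 0 .
  . 2 2 .
  . . 2 2
  . . 1 .
  . . 1 .
  . . 1 .
  . . 1 .
  . . 1 .
  . . 1 .
  . . 1 .

Result: 2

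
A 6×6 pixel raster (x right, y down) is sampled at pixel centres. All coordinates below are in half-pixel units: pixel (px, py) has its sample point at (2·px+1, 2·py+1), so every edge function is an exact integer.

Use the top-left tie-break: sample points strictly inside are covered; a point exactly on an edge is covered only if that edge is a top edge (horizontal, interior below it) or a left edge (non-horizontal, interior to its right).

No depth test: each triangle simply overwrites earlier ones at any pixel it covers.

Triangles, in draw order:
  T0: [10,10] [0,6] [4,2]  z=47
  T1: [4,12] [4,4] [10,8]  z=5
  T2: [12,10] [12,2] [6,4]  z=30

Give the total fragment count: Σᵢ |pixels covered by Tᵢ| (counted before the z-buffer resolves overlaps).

T0:
  2·area = 56
  edge (10, 10)→(0, 6): d=(-10,-4) top-left  bias=+0
  edge (0, 6)→(4, 2): d=(4,-4) top-left  bias=+0
  edge (4, 2)→(10, 10): d=(6,8) right/bottom  bias=-1
    (2,0)@(5, 1): e=[70,0,-14] → ·  [on edge]
    (1,1)@(3, 3): e=[42,0,14] → █  [on edge]
    (2,1)@(5, 3): e=[50,8,-2] → ·
    (0,2)@(1, 5): e=[14,0,42] → █  [on edge]
    (2,2)@(5, 5): e=[30,16,10] → █
    (3,2)@(7, 5): e=[38,24,-6] → ·
    (0,3)@(1, 7): e=[-6,8,54] → ·
    (1,3)@(3, 7): e=[2,16,38] → █
    (3,3)@(7, 7): e=[18,32,6] → █
    (4,3)@(9, 7): e=[26,40,-10] → ·
    (1,4)@(3, 9): e=[-18,24,50] → ·
    (2,4)@(5, 9): e=[-10,32,34] → ·
  covered (8 px):
    · · · · · ·
    · █ · · · ·
    █ █ █ · · ·
    · █ █ █ · ·
    · · · · █ ·
    · · · · · ·
T1:
  2·area = 48
  edge (4, 12)→(4, 4): d=(0,-8) top-left  bias=+0
  edge (4, 4)→(10, 8): d=(6,4) right/bottom  bias=-1
  edge (10, 8)→(4, 12): d=(-6,4) right/bottom  bias=-1
    (2,2)@(5, 5): e=[8,2,38] → █
    (3,2)@(7, 5): e=[24,-6,30] → ·
    (2,3)@(5, 7): e=[8,14,26] → █
    (3,3)@(7, 7): e=[24,6,18] → █
    (4,3)@(9, 7): e=[40,-2,10] → ·
    (2,4)@(5, 9): e=[8,26,14] → █
    (4,4)@(9, 9): e=[40,10,-2] → ·
    (2,5)@(5, 11): e=[8,38,2] → █
    (3,5)@(7, 11): e=[24,30,-6] → ·
  covered (6 px):
    · · · · · ·
    · · · · · ·
    · · █ · · ·
    · · █ █ · ·
    · · █ █ · ·
    · · █ · · ·
T2:
  2·area = 48  (B↔C swapped to make it positive)
  edge (12, 10)→(6, 4): d=(-6,-6) top-left  bias=+0
  edge (6, 4)→(12, 2): d=(6,-2) top-left  bias=+0
  edge (12, 2)→(12, 10): d=(0,8) right/bottom  bias=-1
    (1,0)@(3, 1): e=[0,-24,72] → ·  [on edge]
    (2,1)@(5, 3): e=[0,-8,56] → ·  [on edge]
    (4,1)@(9, 3): e=[24,0,24] → █  [on edge]
    (5,1)@(11, 3): e=[36,4,8] → █
    (1,2)@(3, 5): e=[-24,0,72] → ·  [on edge]
    (3,2)@(7, 5): e=[0,8,40] → █  [on edge]
    (3,3)@(7, 7): e=[-12,20,40] → ·
    (4,3)@(9, 7): e=[0,24,24] → █  [on edge]
    (4,4)@(9, 9): e=[-12,36,24] → ·
    (5,4)@(11, 9): e=[0,40,8] → █  [on edge]
    (5,5)@(11, 11): e=[-12,52,8] → ·
  covered (8 px):
    · · · · · ·
    · · · · █ █
    · · · █ █ █
    · · · · █ █
    · · · · · █
    · · · · · ·

Final: 22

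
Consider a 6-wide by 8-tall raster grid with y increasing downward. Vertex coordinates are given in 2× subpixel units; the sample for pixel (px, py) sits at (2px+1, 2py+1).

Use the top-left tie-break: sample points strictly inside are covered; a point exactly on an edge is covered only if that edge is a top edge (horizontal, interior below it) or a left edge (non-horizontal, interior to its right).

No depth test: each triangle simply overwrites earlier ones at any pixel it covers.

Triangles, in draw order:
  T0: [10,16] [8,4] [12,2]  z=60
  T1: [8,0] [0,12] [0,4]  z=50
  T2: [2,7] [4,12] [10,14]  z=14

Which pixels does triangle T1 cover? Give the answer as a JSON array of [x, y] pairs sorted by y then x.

T0:
  2·area = 52
  edge (10, 16)→(8, 4): d=(-2,-12) top-left  bias=+0
  edge (8, 4)→(12, 2): d=(4,-2) top-left  bias=+0
  edge (12, 2)→(10, 16): d=(-2,14) right/bottom  bias=-1
    (5,1)@(11, 3): e=[38,2,12] → █
    (4,2)@(9, 5): e=[10,6,36] → █
    (4,3)@(9, 7): e=[6,14,32] → █
    (4,4)@(9, 9): e=[2,22,28] → █
    (5,4)@(11, 9): e=[26,26,0] → ·  [on edge]
    (4,5)@(9, 11): e=[-2,30,24] → ·
  covered (6 px):
    · · · · · ·
    · · · · · █
    · · · · █ █
    · · · · █ █
    · · · · █ ·
    · · · · · ·
    · · · · · ·
    · · · · · ·
T1:
  2·area = 64
  edge (8, 0)→(0, 12): d=(-8,12) right/bottom  bias=-1
  edge (0, 12)→(0, 4): d=(0,-8) top-left  bias=+0
  edge (0, 4)→(8, 0): d=(8,-4) top-left  bias=+0
    (3,0)@(7, 1): e=[4,56,4] → █
    (4,0)@(9, 1): e=[-20,72,12] → ·
    (1,1)@(3, 3): e=[36,24,4] → █
    (2,1)@(5, 3): e=[12,40,12] → █
    (3,1)@(7, 3): e=[-12,56,20] → ·
    (0,2)@(1, 5): e=[44,8,12] → █
    (2,2)@(5, 5): e=[-4,40,28] → ·
    (0,3)@(1, 7): e=[28,8,28] → █
    (2,3)@(5, 7): e=[-20,40,44] → ·
    (0,4)@(1, 9): e=[12,8,44] → █
    (1,4)@(3, 9): e=[-12,24,52] → ·
    (0,5)@(1, 11): e=[-4,8,60] → ·
  covered (8 px):
    · · · █ · ·
    · █ █ · · ·
    █ █ · · · ·
    █ █ · · · ·
    █ · · · · ·
    · · · · · ·
    · · · · · ·
    · · · · · ·
T2:
  2·area = 26  (B↔C swapped to make it positive)
  edge (2, 7)→(10, 14): d=(8,7) right/bottom  bias=-1
  edge (10, 14)→(4, 12): d=(-6,-2) top-left  bias=+0
  edge (4, 12)→(2, 7): d=(-2,-5) top-left  bias=+0
    (1,4)@(3, 9): e=[9,16,1] → █
    (2,4)@(5, 9): e=[-5,20,11] → ·
    (0,5)@(1, 11): e=[39,0,-13] → ·  [on edge]
    (1,5)@(3, 11): e=[25,4,-3] → ·
    (2,5)@(5, 11): e=[11,8,7] → █
    (3,5)@(7, 11): e=[-3,12,17] → ·
    (2,6)@(5, 13): e=[27,-4,3] → ·
    (3,6)@(7, 13): e=[13,0,13] → █  [on edge]
    (4,6)@(9, 13): e=[-1,4,23] → ·
    (3,7)@(7, 15): e=[29,-12,9] → ·
  covered (3 px):
    · · · · · ·
    · · · · · ·
    · · · · · ·
    · · · · · ·
    · █ · · · ·
    · · █ · · ·
    · · · █ · ·
    · · · · · ·

Final: [[3,0],[1,1],[2,1],[0,2],[1,2],[0,3],[1,3],[0,4]]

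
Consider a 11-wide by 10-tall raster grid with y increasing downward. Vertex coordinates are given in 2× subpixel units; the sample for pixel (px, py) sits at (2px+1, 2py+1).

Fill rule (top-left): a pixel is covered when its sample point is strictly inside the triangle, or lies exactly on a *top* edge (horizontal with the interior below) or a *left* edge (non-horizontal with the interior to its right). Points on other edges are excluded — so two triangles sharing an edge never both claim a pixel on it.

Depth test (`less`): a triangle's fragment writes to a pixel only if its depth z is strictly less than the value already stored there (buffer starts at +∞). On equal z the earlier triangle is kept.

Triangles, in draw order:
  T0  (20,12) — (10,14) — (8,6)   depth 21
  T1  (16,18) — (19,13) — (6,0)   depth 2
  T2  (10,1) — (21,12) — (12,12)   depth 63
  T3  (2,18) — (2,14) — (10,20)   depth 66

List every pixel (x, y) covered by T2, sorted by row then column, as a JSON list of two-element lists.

T0:
  2·area = 84
  edge (20, 12)→(10, 14): d=(-10,2) right/bottom  bias=-1
  edge (10, 14)→(8, 6): d=(-2,-8) top-left  bias=+0
  edge (8, 6)→(20, 12): d=(12,6) right/bottom  bias=-1
    (4,3)@(9, 7): e=[72,6,6] → X
    (5,3)@(11, 7): e=[68,22,-6] → .
    (4,4)@(9, 9): e=[52,2,30] → X
    (5,4)@(11, 9): e=[48,18,18] → X
    (6,4)@(13, 9): e=[44,34,6] → X
    (7,4)@(15, 9): e=[40,50,-6] → .
    (4,5)@(9, 11): e=[32,-2,54] → .
    (5,5)@(11, 11): e=[28,14,42] → X
    (7,5)@(15, 11): e=[20,46,18] → X
    (8,5)@(17, 11): e=[16,62,6] → X
    (9,5)@(19, 11): e=[12,78,-6] → .
    (5,6)@(11, 13): e=[8,10,66] → X
    (7,6)@(15, 13): e=[0,42,42] → .  [on edge]
    (2,7)@(5, 15): e=[0,-42,126] → .  [on edge]
  covered (10 px):
    . . . . . . . . . . .
    . . . . . . . . . . .
    . . . . . . . . . . .
    . . . . X . . . . . .
    . . . . X X X . . . .
    . . . . . X X X X . .
    . . . . . X X . . . .
    . . . . . . . . . . .
    . . . . . . . . . . .
    . . . . . . . . . . .
T1:
  2·area = 104  (B↔C swapped to make it positive)
  edge (16, 18)→(6, 0): d=(-10,-18) top-left  bias=+0
  edge (6, 0)→(19, 13): d=(13,13) right/bottom  bias=-1
  edge (19, 13)→(16, 18): d=(-3,5) right/bottom  bias=-1
    (3,0)@(7, 1): e=[8,0,96] → .  [on edge]
    (4,1)@(9, 3): e=[24,0,80] → .  [on edge]
    (4,2)@(9, 5): e=[4,26,74] → X
    (5,2)@(11, 5): e=[40,0,64] → .  [on edge]
    (4,3)@(9, 7): e=[-16,52,68] → .
    (5,3)@(11, 7): e=[20,26,58] → X
    (6,3)@(13, 7): e=[56,0,48] → .  [on edge]
    (5,4)@(11, 9): e=[0,52,52] → X  [on edge]
    (6,4)@(13, 9): e=[36,26,42] → X
    (7,4)@(15, 9): e=[72,0,32] → .  [on edge]
    (5,5)@(11, 11): e=[-20,78,46] → .
    (6,5)@(13, 11): e=[16,52,36] → X
    (8,5)@(17, 11): e=[88,0,16] → .  [on edge]
    (9,6)@(19, 13): e=[104,0,0] → .  [on edge]
    (10,7)@(21, 15): e=[120,0,-16] → .  [on edge]
  covered (10 px):
    . . . . . . . . . . .
    . . . . . . . . . . .
    . . . . X . . . . . .
    . . . . . X . . . . .
    . . . . . X X . . . .
    . . . . . . X X . . .
    . . . . . . . X X . .
    . . . . . . . X X . .
    . . . . . . . . . . .
    . . . . . . . . . . .
T2:
  2·area = 99
  edge (10, 1)→(21, 12): d=(11,11) right/bottom  bias=-1
  edge (21, 12)→(12, 12): d=(-9,0) right/bottom  bias=-1
  edge (12, 12)→(10, 1): d=(-2,-11) top-left  bias=+0
    (5,1)@(11, 3): e=[11,81,7] → X
    (6,1)@(13, 3): e=[-11,81,29] → .
    (5,2)@(11, 5): e=[33,63,3] → X
    (6,2)@(13, 5): e=[11,63,25] → X
    (7,2)@(15, 5): e=[-11,63,47] → .
    (5,3)@(11, 7): e=[55,45,-1] → .
    (6,3)@(13, 7): e=[33,45,21] → X
    (7,3)@(15, 7): e=[11,45,43] → X
    (8,3)@(17, 7): e=[-11,45,65] → .
    (6,4)@(13, 9): e=[55,27,17] → X
    (8,4)@(17, 9): e=[11,27,61] → X
    (9,4)@(19, 9): e=[-11,27,83] → .
  covered (12 px):
    . . . . . . . . . . .
    . . . . . X . . . . .
    . . . . . X X . . . .
    . . . . . . X X . . .
    . . . . . . X X X . .
    . . . . . . X X X X .
    . . . . . . . . . . .
    . . . . . . . . . . .
    . . . . . . . . . . .
    . . . . . . . . . . .
T3:
  2·area = 32
  edge (2, 18)→(2, 14): d=(0,-4) top-left  bias=+0
  edge (2, 14)→(10, 20): d=(8,6) right/bottom  bias=-1
  edge (10, 20)→(2, 18): d=(-8,-2) top-left  bias=+0
    (1,7)@(3, 15): e=[4,2,26] → X
    (2,7)@(5, 15): e=[12,-10,30] → .
    (1,8)@(3, 17): e=[4,18,10] → X
    (2,8)@(5, 17): e=[12,6,14] → X
    (3,8)@(7, 17): e=[20,-6,18] → .
    (1,9)@(3, 19): e=[4,34,-6] → .
    (2,9)@(5, 19): e=[12,22,-2] → .
    (3,9)@(7, 19): e=[20,10,2] → X
    (4,9)@(9, 19): e=[28,-2,6] → .
  covered (4 px):
    . . . . . . . . . . .
    . . . . . . . . . . .
    . . . . . . . . . . .
    . . . . . . . . . . .
    . . . . . . . . . . .
    . . . . . . . . . . .
    . . . . . . . . . . .
    . X . . . . . . . . .
    . X X . . . . . . . .
    . . . X . . . . . . .

Answer: [[5,1],[5,2],[6,2],[6,3],[7,3],[6,4],[7,4],[8,4],[6,5],[7,5],[8,5],[9,5]]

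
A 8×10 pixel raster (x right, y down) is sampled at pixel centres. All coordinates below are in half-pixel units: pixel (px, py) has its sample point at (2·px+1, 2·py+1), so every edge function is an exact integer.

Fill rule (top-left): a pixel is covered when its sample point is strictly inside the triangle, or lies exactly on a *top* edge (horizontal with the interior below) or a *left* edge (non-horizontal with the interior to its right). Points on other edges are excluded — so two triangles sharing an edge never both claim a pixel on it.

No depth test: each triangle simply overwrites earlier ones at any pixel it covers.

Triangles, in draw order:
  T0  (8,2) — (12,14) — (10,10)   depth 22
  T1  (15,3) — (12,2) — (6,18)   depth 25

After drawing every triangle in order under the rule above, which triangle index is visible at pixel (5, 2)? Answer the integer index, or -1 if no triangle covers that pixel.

T0:
  2·area = 8
  edge (8, 2)→(12, 14): d=(4,12) right/bottom  bias=-1
  edge (12, 14)→(10, 10): d=(-2,-4) top-left  bias=+0
  edge (10, 10)→(8, 2): d=(-2,-8) top-left  bias=+0
    (4,2)@(9, 5): e=[0,6,2] → ·  [on edge]
    (5,5)@(11, 11): e=[0,2,6] → ·  [on edge]
    (6,8)@(13, 17): e=[0,-2,10] → ·  [on edge]
  covered (0 px):
    · · · · · · · ·
    · · · · · · · ·
    · · · · · · · ·
    · · · · · · · ·
    · · · · · · · ·
    · · · · · · · ·
    · · · · · · · ·
    · · · · · · · ·
    · · · · · · · ·
    · · · · · · · ·
T1:
  2·area = 54  (B↔C swapped to make it positive)
  edge (15, 3)→(6, 18): d=(-9,15) right/bottom  bias=-1
  edge (6, 18)→(12, 2): d=(6,-16) top-left  bias=+0
  edge (12, 2)→(15, 3): d=(3,1) right/bottom  bias=-1
    (4,0)@(9, 1): e=[108,-54,0] → ·  [on edge]
    (6,1)@(13, 3): e=[30,22,2] → #
    (7,1)@(15, 3): e=[0,54,0] → ·  [on edge]
    (5,2)@(11, 5): e=[42,2,10] → #
    (7,2)@(15, 5): e=[-18,66,6] → ·
    (5,3)@(11, 7): e=[24,14,16] → #
    (6,3)@(13, 7): e=[-6,46,14] → ·
    (5,4)@(11, 9): e=[6,26,22] → #
    (6,4)@(13, 9): e=[-24,58,20] → ·
    (4,5)@(9, 11): e=[18,6,30] → #
    (5,5)@(11, 11): e=[-12,38,28] → ·
    (4,6)@(9, 13): e=[0,18,36] → ·  [on edge]
  covered (6 px):
    · · · · · · · ·
    · · · · · · # ·
    · · · · · # # ·
    · · · · · # · ·
    · · · · · # · ·
    · · · · # · · ·
    · · · · · · · ·
    · · · · · · · ·
    · · · · · · · ·
    · · · · · · · ·

Z-buffer (winner per pixel, '.' = empty):
  . . . . . . . .
  . . . . . . 1 .
  . . . . . 1 1 .
  . . . . . 1 . .
  . . . . . 1 . .
  . . . . 1 . . .
  . . . . . . . .
  . . . . . . . .
  . . . . . . . .
  . . . . . . . .

Result: 1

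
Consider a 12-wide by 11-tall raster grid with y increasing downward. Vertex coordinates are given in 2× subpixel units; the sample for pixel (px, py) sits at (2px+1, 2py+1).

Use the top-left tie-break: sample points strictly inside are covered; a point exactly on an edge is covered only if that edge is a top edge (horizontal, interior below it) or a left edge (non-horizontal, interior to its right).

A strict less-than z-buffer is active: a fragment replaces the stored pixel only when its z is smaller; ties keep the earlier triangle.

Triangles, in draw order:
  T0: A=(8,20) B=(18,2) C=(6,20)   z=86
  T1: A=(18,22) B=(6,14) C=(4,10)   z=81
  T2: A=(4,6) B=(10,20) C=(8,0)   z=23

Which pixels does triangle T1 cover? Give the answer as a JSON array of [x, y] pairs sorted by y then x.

T0:
  2·area = 36  (B↔C swapped to make it positive)
  edge (8, 20)→(6, 20): d=(-2,0) right/bottom  bias=-1
  edge (6, 20)→(18, 2): d=(12,-18) top-left  bias=+0
  edge (18, 2)→(8, 20): d=(-10,18) right/bottom  bias=-1
    (7,3)@(15, 7): e=[26,6,4] → X
    (8,3)@(17, 7): e=[26,42,-32] → .
    (7,4)@(15, 9): e=[22,30,-16] → .
    (6,5)@(13, 11): e=[18,18,0] → .  [on edge]
    (5,6)@(11, 13): e=[14,6,16] → X
    (6,6)@(13, 13): e=[14,42,-20] → .
    (5,7)@(11, 15): e=[10,30,-4] → .
    (4,8)@(9, 17): e=[6,18,12] → X
    (5,8)@(11, 17): e=[6,54,-24] → .
    (3,9)@(7, 19): e=[2,6,28] → X
    (4,9)@(9, 19): e=[2,42,-8] → .
    (3,10)@(7, 21): e=[-2,30,8] → .
  covered (4 px):
    . . . . . . . . . . . .
    . . . . . . . . . . . .
    . . . . . . . . . . . .
    . . . . . . . X . . . .
    . . . . . . . . . . . .
    . . . . . . . . . . . .
    . . . . . X . . . . . .
    . . . . . . . . . . . .
    . . . . X . . . . . . .
    . . . X . . . . . . . .
    . . . . . . . . . . . .
T1:
  2·area = 32
  edge (18, 22)→(6, 14): d=(-12,-8) top-left  bias=+0
  edge (6, 14)→(4, 10): d=(-2,-4) top-left  bias=+0
  edge (4, 10)→(18, 22): d=(14,12) right/bottom  bias=-1
    (2,5)@(5, 11): e=[28,2,2] → X
    (3,5)@(7, 11): e=[44,10,-22] → .
    (2,6)@(5, 13): e=[4,-2,30] → .
    (3,6)@(7, 13): e=[20,6,6] → X
    (4,6)@(9, 13): e=[36,14,-18] → .
    (3,7)@(7, 15): e=[-4,2,34] → .
    (4,7)@(9, 15): e=[12,10,10] → X
    (5,7)@(11, 15): e=[28,18,-14] → .
    (4,8)@(9, 17): e=[-12,6,38] → .
    (5,8)@(11, 17): e=[4,14,14] → X
    (6,8)@(13, 17): e=[20,22,-10] → .
    (5,9)@(11, 19): e=[-20,10,42] → .
  covered (4 px):
    . . . . . . . . . . . .
    . . . . . . . . . . . .
    . . . . . . . . . . . .
    . . . . . . . . . . . .
    . . . . . . . . . . . .
    . . X . . . . . . . . .
    . . . X . . . . . . . .
    . . . . X . . . . . . .
    . . . . . X . . . . . .
    . . . . . . . . . . . .
    . . . . . . . . . . . .
T2:
  2·area = 92  (B↔C swapped to make it positive)
  edge (4, 6)→(8, 0): d=(4,-6) top-left  bias=+0
  edge (8, 0)→(10, 20): d=(2,20) right/bottom  bias=-1
  edge (10, 20)→(4, 6): d=(-6,-14) top-left  bias=+0
    (3,1)@(7, 3): e=[6,26,60] → X
    (4,1)@(9, 3): e=[18,-14,88] → .
    (2,2)@(5, 5): e=[2,70,20] → X
    (4,2)@(9, 5): e=[26,-10,76] → .
    (2,3)@(5, 7): e=[10,74,8] → X
    (4,3)@(9, 7): e=[34,-6,64] → .
    (2,4)@(5, 9): e=[18,78,-4] → .
    (3,4)@(7, 9): e=[30,38,24] → X
    (4,4)@(9, 9): e=[42,-2,52] → .
    (3,5)@(7, 11): e=[38,42,12] → X
    (4,5)@(9, 11): e=[50,2,40] → X
    (5,5)@(11, 11): e=[62,-38,68] → .
    (3,6)@(7, 13): e=[46,46,0] → X  [on edge]
  covered (12 px):
    . . . . . . . . . . . .
    . . . X . . . . . . . .
    . . X X . . . . . . . .
    . . X X . . . . . . . .
    . . . X . . . . . . . .
    . . . X X . . . . . . .
    . . . X X . . . . . . .
    . . . . X . . . . . . .
    . . . . X . . . . . . .
    . . . . . . . . . . . .
    . . . . . . . . . . . .

Final: [[2,5],[3,6],[4,7],[5,8]]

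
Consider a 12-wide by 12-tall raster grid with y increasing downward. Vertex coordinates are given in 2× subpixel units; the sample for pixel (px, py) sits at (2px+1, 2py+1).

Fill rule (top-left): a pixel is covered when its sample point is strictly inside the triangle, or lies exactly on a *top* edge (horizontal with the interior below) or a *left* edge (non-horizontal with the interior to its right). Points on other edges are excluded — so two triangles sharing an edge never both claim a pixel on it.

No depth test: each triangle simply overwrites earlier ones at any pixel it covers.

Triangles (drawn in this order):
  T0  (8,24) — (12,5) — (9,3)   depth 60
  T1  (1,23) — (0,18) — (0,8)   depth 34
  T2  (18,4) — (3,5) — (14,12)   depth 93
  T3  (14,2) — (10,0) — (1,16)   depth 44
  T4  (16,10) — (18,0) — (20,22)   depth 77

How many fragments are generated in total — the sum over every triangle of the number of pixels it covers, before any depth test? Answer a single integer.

T0:
  2·area = 65  (B↔C swapped to make it positive)
  edge (8, 24)→(9, 3): d=(1,-21) top-left  bias=+0
  edge (9, 3)→(12, 5): d=(3,2) right/bottom  bias=-1
  edge (12, 5)→(8, 24): d=(-4,19) right/bottom  bias=-1
    (4,1)@(9, 3): e=[0,0,65] → .  [on edge]
    (4,2)@(9, 5): e=[2,6,57] → X
    (5,2)@(11, 5): e=[44,2,19] → X
    (6,2)@(13, 5): e=[86,-2,-19] → .
    (4,3)@(9, 7): e=[4,12,49] → X
    (6,3)@(13, 7): e=[88,4,-27] → .
    (7,3)@(15, 7): e=[130,0,-65] → .  [on edge]
    (4,4)@(9, 9): e=[6,18,41] → X
    (6,4)@(13, 9): e=[90,10,-35] → .
    (4,5)@(9, 11): e=[8,24,33] → X
    (5,5)@(11, 11): e=[50,20,-5] → .
    (10,5)@(21, 11): e=[260,0,-195] → .  [on edge]
  covered (11 px):
    . . . . . . . . . . . .
    . . . . . . . . . . . .
    . . . . X X . . . . . .
    . . . . X X . . . . . .
    . . . . X X . . . . . .
    . . . . X . . . . . . .
    . . . . X . . . . . . .
    . . . . X . . . . . . .
    . . . . X . . . . . . .
    . . . . X . . . . . . .
    . . . . . . . . . . . .
    . . . . . . . . . . . .
T1:
  2·area = 10
  edge (1, 23)→(0, 18): d=(-1,-5) top-left  bias=+0
  edge (0, 18)→(0, 8): d=(0,-10) top-left  bias=+0
  edge (0, 8)→(1, 23): d=(1,15) right/bottom  bias=-1
    (0,11)@(1, 23): e=[0,10,0] → .  [on edge]
  covered (0 px):
    . . . . . . . . . . . .
    . . . . . . . . . . . .
    . . . . . . . . . . . .
    . . . . . . . . . . . .
    . . . . . . . . . . . .
    . . . . . . . . . . . .
    . . . . . . . . . . . .
    . . . . . . . . . . . .
    . . . . . . . . . . . .
    . . . . . . . . . . . .
    . . . . . . . . . . . .
    . . . . . . . . . . . .
T2:
  2·area = 116  (B↔C swapped to make it positive)
  edge (18, 4)→(14, 12): d=(-4,8) right/bottom  bias=-1
  edge (14, 12)→(3, 5): d=(-11,-7) top-left  bias=+0
  edge (3, 5)→(18, 4): d=(15,-1) top-left  bias=+0
    (1,2)@(3, 5): e=[116,0,0] → X  [on edge]
    (2,2)@(5, 5): e=[100,14,2] → X
    (3,2)@(7, 5): e=[84,28,4] → X
    (4,2)@(9, 5): e=[68,42,6] → X
    (5,2)@(11, 5): e=[52,56,8] → X
    (6,2)@(13, 5): e=[36,70,10] → X
    (7,2)@(15, 5): e=[20,84,12] → X
    (8,2)@(17, 5): e=[4,98,14] → X
    (9,2)@(19, 5): e=[-12,112,16] → .
    (1,3)@(3, 7): e=[108,-22,30] → .
    (2,3)@(5, 7): e=[92,-8,32] → .
    (3,3)@(7, 7): e=[76,6,34] → X
  covered (17 px):
    . . . . . . . . . . . .
    . . . . . . . . . . . .
    . X X X X X X X X . . .
    . . . X X X X X . . . .
    . . . . . X X X . . . .
    . . . . . . X . . . . .
    . . . . . . . . . . . .
    . . . . . . . . . . . .
    . . . . . . . . . . . .
    . . . . . . . . . . . .
    . . . . . . . . . . . .
    . . . . . . . . . . . .
T3:
  2·area = 82  (B↔C swapped to make it positive)
  edge (14, 2)→(1, 16): d=(-13,14) right/bottom  bias=-1
  edge (1, 16)→(10, 0): d=(9,-16) top-left  bias=+0
  edge (10, 0)→(14, 2): d=(4,2) right/bottom  bias=-1
    (5,0)@(11, 1): e=[55,25,2] → X
    (6,0)@(13, 1): e=[27,57,-2] → .
    (4,1)@(9, 3): e=[57,11,14] → X
    (6,1)@(13, 3): e=[1,75,6] → X
    (7,1)@(15, 3): e=[-27,107,2] → .
    (4,2)@(9, 5): e=[31,29,22] → X
    (6,2)@(13, 5): e=[-25,93,14] → .
    (3,3)@(7, 7): e=[33,15,34] → X
    (5,3)@(11, 7): e=[-23,79,26] → .
    (2,4)@(5, 9): e=[35,1,46] → X
    (4,4)@(9, 9): e=[-21,65,38] → .
    (2,5)@(5, 11): e=[9,19,54] → X
  covered (12 px):
    . . . . . X . . . . . .
    . . . . X X X . . . . .
    . . . . X X . . . . . .
    . . . X X . . . . . . .
    . . X X . . . . . . . .
    . . X . . . . . . . . .
    . X . . . . . . . . . .
    . . . . . . . . . . . .
    . . . . . . . . . . . .
    . . . . . . . . . . . .
    . . . . . . . . . . . .
    . . . . . . . . . . . .
T4:
  2·area = 64
  edge (16, 10)→(18, 0): d=(2,-10) top-left  bias=+0
  edge (18, 0)→(20, 22): d=(2,22) right/bottom  bias=-1
  edge (20, 22)→(16, 10): d=(-4,-12) top-left  bias=+0
    (6,0)@(13, 1): e=[-48,112,0] → .  [on edge]
    (8,2)@(17, 5): e=[0,32,32] → X  [on edge]
    (9,2)@(19, 5): e=[20,-12,56] → .
    (7,3)@(15, 7): e=[-16,80,0] → .  [on edge]
    (8,3)@(17, 7): e=[4,36,24] → X
    (9,3)@(19, 7): e=[24,-8,48] → .
    (8,4)@(17, 9): e=[8,40,16] → X
    (9,4)@(19, 9): e=[28,-4,40] → .
    (8,5)@(17, 11): e=[12,44,8] → X
    (9,5)@(19, 11): e=[32,0,32] → .  [on edge]
    (8,6)@(17, 13): e=[16,48,0] → X  [on edge]
    (9,6)@(19, 13): e=[36,4,24] → X
    (7,7)@(15, 15): e=[0,96,-32] → .  [on edge]
    (9,9)@(19, 19): e=[48,16,0] → X  [on edge]
  covered (9 px):
    . . . . . . . . . . . .
    . . . . . . . . . . . .
    . . . . . . . . X . . .
    . . . . . . . . X . . .
    . . . . . . . . X . . .
    . . . . . . . . X . . .
    . . . . . . . . X X . .
    . . . . . . . . . X . .
    . . . . . . . . . X . .
    . . . . . . . . . X . .
    . . . . . . . . . . . .
    . . . . . . . . . . . .

Final: 49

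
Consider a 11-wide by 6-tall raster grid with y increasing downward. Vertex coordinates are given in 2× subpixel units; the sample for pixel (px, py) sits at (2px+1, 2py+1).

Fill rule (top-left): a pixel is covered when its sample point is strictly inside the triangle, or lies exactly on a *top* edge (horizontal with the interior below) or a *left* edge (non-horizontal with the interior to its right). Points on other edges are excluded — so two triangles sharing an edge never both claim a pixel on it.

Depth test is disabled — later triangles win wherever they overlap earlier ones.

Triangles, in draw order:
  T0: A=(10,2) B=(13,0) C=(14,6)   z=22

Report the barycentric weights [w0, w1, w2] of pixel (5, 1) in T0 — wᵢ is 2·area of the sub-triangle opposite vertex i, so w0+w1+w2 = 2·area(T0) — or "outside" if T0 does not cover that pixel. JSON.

T0:
  2·area = 20
  edge (10, 2)→(13, 0): d=(3,-2) top-left  bias=+0
  edge (13, 0)→(14, 6): d=(1,6) right/bottom  bias=-1
  edge (14, 6)→(10, 2): d=(-4,-4) top-left  bias=+0
    (4,0)@(9, 1): e=[-5,25,0] → .  [on edge]
    (6,0)@(13, 1): e=[3,1,16] → X
    (7,0)@(15, 1): e=[7,-11,24] → .
    (5,1)@(11, 3): e=[5,15,0] → X  [on edge]
    (7,1)@(15, 3): e=[13,-9,16] → .
    (5,2)@(11, 5): e=[11,17,-8] → .
    (6,2)@(13, 5): e=[15,5,0] → X  [on edge]
    (7,2)@(15, 5): e=[19,-7,8] → .
    (6,3)@(13, 7): e=[21,7,-8] → .
    (7,3)@(15, 7): e=[25,-5,0] → .  [on edge]
    (8,4)@(17, 9): e=[35,-15,0] → .  [on edge]
    (9,5)@(19, 11): e=[45,-25,0] → .  [on edge]
  covered (4 px):
    . . . . . . X . . . .
    . . . . . X X . . . .
    . . . . . . X . . . .
    . . . . . . . . . . .
    . . . . . . . . . . .
    . . . . . . . . . . .

Answer: [15,0,5]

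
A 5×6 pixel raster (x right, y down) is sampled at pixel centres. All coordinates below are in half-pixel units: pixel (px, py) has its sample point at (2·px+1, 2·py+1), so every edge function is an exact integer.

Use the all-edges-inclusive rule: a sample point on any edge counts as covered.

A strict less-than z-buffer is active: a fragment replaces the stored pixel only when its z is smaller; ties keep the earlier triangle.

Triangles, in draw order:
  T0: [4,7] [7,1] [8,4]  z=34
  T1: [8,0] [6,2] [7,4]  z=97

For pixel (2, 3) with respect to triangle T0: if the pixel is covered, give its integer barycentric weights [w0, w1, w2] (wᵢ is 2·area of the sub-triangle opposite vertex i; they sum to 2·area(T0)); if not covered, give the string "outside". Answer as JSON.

T0:
  2·area = 15
  edge (4, 7)→(7, 1): d=(3,-6) inclusive
  edge (7, 1)→(8, 4): d=(1,3) inclusive
  edge (8, 4)→(4, 7): d=(-4,3) inclusive
    (3,0)@(7, 1): e=[0,0,15] → #  [on edge]
    (4,0)@(9, 1): e=[12,-6,9] → ·
    (3,1)@(7, 3): e=[6,2,7] → #
    (4,1)@(9, 3): e=[18,-4,1] → ·
    (2,2)@(5, 5): e=[0,10,5] → #  [on edge]
    (3,2)@(7, 5): e=[12,4,-1] → ·
    (2,3)@(5, 7): e=[6,12,-3] → ·
    (4,3)@(9, 7): e=[30,0,-15] → ·  [on edge]
    (1,4)@(3, 9): e=[0,20,-5] → ·  [on edge]
  covered (3 px):
    · · · # ·
    · · · # ·
    · · # · ·
    · · · · ·
    · · · · ·
    · · · · ·
T1:
  2·area = 6  (B↔C swapped to make it positive)
  edge (8, 0)→(7, 4): d=(-1,4) inclusive
  edge (7, 4)→(6, 2): d=(-1,-2) inclusive
  edge (6, 2)→(8, 0): d=(2,-2) inclusive
    (3,0)@(7, 1): e=[3,3,0] → #  [on edge]
    (4,0)@(9, 1): e=[-5,7,4] → ·
    (2,1)@(5, 3): e=[9,-3,0] → ·  [on edge]
    (3,1)@(7, 3): e=[1,1,4] → #
    (4,1)@(9, 3): e=[-7,5,8] → ·
    (1,2)@(3, 5): e=[15,-9,0] → ·  [on edge]
    (3,2)@(7, 5): e=[-1,-1,8] → ·
    (0,3)@(1, 7): e=[21,-15,0] → ·  [on edge]
  covered (2 px):
    · · · # ·
    · · · # ·
    · · · · ·
    · · · · ·
    · · · · ·
    · · · · ·

Final: "outside"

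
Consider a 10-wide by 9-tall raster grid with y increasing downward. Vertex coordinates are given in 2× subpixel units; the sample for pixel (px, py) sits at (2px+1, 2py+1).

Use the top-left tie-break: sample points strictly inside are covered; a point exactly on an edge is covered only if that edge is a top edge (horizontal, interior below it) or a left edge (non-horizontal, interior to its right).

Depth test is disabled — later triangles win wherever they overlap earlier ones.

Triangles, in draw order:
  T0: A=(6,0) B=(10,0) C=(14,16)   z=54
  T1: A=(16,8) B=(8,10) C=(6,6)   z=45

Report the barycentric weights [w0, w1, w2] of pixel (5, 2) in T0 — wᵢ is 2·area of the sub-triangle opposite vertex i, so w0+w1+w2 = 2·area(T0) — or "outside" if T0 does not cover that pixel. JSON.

T0:
  2·area = 64
  edge (6, 0)→(10, 0): d=(4,0) top-left  bias=+0
  edge (10, 0)→(14, 16): d=(4,16) right/bottom  bias=-1
  edge (14, 16)→(6, 0): d=(-8,-16) top-left  bias=+0
    (3,0)@(7, 1): e=[4,52,8] → X
    (4,0)@(9, 1): e=[4,20,40] → X
    (5,0)@(11, 1): e=[4,-12,72] → .
    (3,1)@(7, 3): e=[12,60,-8] → .
    (4,1)@(9, 3): e=[12,28,24] → X
    (5,1)@(11, 3): e=[12,-4,56] → .
    (4,2)@(9, 5): e=[20,36,8] → X
    (5,2)@(11, 5): e=[20,4,40] → X
    (6,2)@(13, 5): e=[20,-28,72] → .
    (4,3)@(9, 7): e=[28,44,-8] → .
    (5,3)@(11, 7): e=[28,12,24] → X
    (6,3)@(13, 7): e=[28,-20,56] → .
  covered (8 px):
    . . . X X . . . . .
    . . . . X . . . . .
    . . . . X X . . . .
    . . . . . X . . . .
    . . . . . X . . . .
    . . . . . . . . . .
    . . . . . . X . . .
    . . . . . . . . . .
    . . . . . . . . . .
T1:
  2·area = 36
  edge (16, 8)→(8, 10): d=(-8,2) right/bottom  bias=-1
  edge (8, 10)→(6, 6): d=(-2,-4) top-left  bias=+0
  edge (6, 6)→(16, 8): d=(10,2) right/bottom  bias=-1
    (0,2)@(1, 5): e=[54,-18,0] → .  [on edge]
    (3,3)@(7, 7): e=[26,2,8] → X
    (4,3)@(9, 7): e=[22,10,4] → X
    (5,3)@(11, 7): e=[18,18,0] → .  [on edge]
    (3,4)@(7, 9): e=[10,-2,28] → .
    (4,4)@(9, 9): e=[6,6,24] → X
    (5,4)@(11, 9): e=[2,14,20] → X
    (6,4)@(13, 9): e=[-2,22,16] → .
    (4,5)@(9, 11): e=[-10,2,44] → .
    (5,5)@(11, 11): e=[-14,10,40] → .
  covered (4 px):
    . . . . . . . . . .
    . . . . . . . . . .
    . . . . . . . . . .
    . . . X X . . . . .
    . . . . X X . . . .
    . . . . . . . . . .
    . . . . . . . . . .
    . . . . . . . . . .
    . . . . . . . . . .

Answer: [4,40,20]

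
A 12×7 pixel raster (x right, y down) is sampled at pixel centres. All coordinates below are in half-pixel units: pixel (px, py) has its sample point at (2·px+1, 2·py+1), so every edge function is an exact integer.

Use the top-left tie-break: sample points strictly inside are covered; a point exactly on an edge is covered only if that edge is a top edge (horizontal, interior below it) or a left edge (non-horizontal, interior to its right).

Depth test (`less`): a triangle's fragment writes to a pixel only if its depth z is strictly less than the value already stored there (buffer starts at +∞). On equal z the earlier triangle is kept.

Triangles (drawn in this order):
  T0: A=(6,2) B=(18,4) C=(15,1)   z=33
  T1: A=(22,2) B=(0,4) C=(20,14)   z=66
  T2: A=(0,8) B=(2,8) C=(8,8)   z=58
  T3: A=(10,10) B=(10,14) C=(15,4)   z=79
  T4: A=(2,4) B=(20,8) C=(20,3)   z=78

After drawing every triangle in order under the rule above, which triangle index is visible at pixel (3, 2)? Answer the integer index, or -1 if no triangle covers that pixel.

T0:
  2·area = 30  (B↔C swapped to make it positive)
  edge (6, 2)→(15, 1): d=(9,-1) top-left  bias=+0
  edge (15, 1)→(18, 4): d=(3,3) right/bottom  bias=-1
  edge (18, 4)→(6, 2): d=(-12,-2) top-left  bias=+0
    (7,0)@(15, 1): e=[0,0,30] → .  [on edge]
    (6,1)@(13, 3): e=[16,12,2] → X
    (7,1)@(15, 3): e=[18,6,6] → X
    (8,1)@(17, 3): e=[20,0,10] → .  [on edge]
    (6,2)@(13, 5): e=[34,18,-22] → .
    (7,2)@(15, 5): e=[36,12,-18] → .
    (9,2)@(19, 5): e=[40,0,-10] → .  [on edge]
    (10,3)@(21, 7): e=[60,0,-30] → .  [on edge]
    (11,4)@(23, 9): e=[80,0,-50] → .  [on edge]
  covered (2 px):
    . . . . . . . . . . . .
    . . . . . . X X . . . .
    . . . . . . . . . . . .
    . . . . . . . . . . . .
    . . . . . . . . . . . .
    . . . . . . . . . . . .
    . . . . . . . . . . . .
T1:
  2·area = 260  (B↔C swapped to make it positive)
  edge (22, 2)→(20, 14): d=(-2,12) right/bottom  bias=-1
  edge (20, 14)→(0, 4): d=(-20,-10) top-left  bias=+0
  edge (0, 4)→(22, 2): d=(22,-2) top-left  bias=+0
    (5,1)@(11, 3): e=[130,130,0] → X  [on edge]
    (6,1)@(13, 3): e=[106,150,4] → X
    (7,1)@(15, 3): e=[82,170,8] → X
    (8,1)@(17, 3): e=[58,190,12] → X
    (9,1)@(19, 3): e=[34,210,16] → X
    (10,1)@(21, 3): e=[10,230,20] → X
    (11,1)@(23, 3): e=[-14,250,24] → .
    (1,2)@(3, 5): e=[222,10,28] → X
    (2,2)@(5, 5): e=[198,30,32] → X
    (3,2)@(7, 5): e=[174,50,36] → X
    (4,2)@(9, 5): e=[150,70,40] → X
    (11,2)@(23, 5): e=[-18,210,68] → .
  covered (33 px):
    . . . . . . . . . . . .
    . . . . . X X X X X X .
    . X X X X X X X X X X .
    . . . X X X X X X X X .
    . . . . . X X X X X . .
    . . . . . . . X X X . .
    . . . . . . . . . X . .
T2:
  degenerate (2·area = 0) — covers nothing
T3:
  2·area = 20  (B↔C swapped to make it positive)
  edge (10, 10)→(15, 4): d=(5,-6) top-left  bias=+0
  edge (15, 4)→(10, 14): d=(-5,10) right/bottom  bias=-1
  edge (10, 14)→(10, 10): d=(0,-4) top-left  bias=+0
    (6,3)@(13, 7): e=[3,5,12] → X
    (7,3)@(15, 7): e=[15,-15,20] → .
    (5,4)@(11, 9): e=[1,15,4] → X
    (6,4)@(13, 9): e=[13,-5,12] → .
    (5,5)@(11, 11): e=[11,5,4] → X
    (6,5)@(13, 11): e=[23,-15,12] → .
    (5,6)@(11, 13): e=[21,-5,4] → .
  covered (3 px):
    . . . . . . . . . . . .
    . . . . . . . . . . . .
    . . . . . . . . . . . .
    . . . . . . X . . . . .
    . . . . . X . . . . . .
    . . . . . X . . . . . .
    . . . . . . . . . . . .
T4:
  2·area = 90  (B↔C swapped to make it positive)
  edge (2, 4)→(20, 3): d=(18,-1) top-left  bias=+0
  edge (20, 3)→(20, 8): d=(0,5) right/bottom  bias=-1
  edge (20, 8)→(2, 4): d=(-18,-4) top-left  bias=+0
    (3,2)@(7, 5): e=[23,65,2] → X
    (4,2)@(9, 5): e=[25,55,10] → X
    (5,2)@(11, 5): e=[27,45,18] → X
    (6,2)@(13, 5): e=[29,35,26] → X
    (7,2)@(15, 5): e=[31,25,34] → X
    (8,2)@(17, 5): e=[33,15,42] → X
    (9,2)@(19, 5): e=[35,5,50] → X
    (10,2)@(21, 5): e=[37,-5,58] → .
    (3,3)@(7, 7): e=[59,65,-34] → .
    (4,3)@(9, 7): e=[61,55,-26] → .
    (5,3)@(11, 7): e=[63,45,-18] → .
    (6,3)@(13, 7): e=[65,35,-10] → .
  covered (9 px):
    . . . . . . . . . . . .
    . . . . . . . . . . . .
    . . . X X X X X X X . .
    . . . . . . . . X X . .
    . . . . . . . . . . . .
    . . . . . . . . . . . .
    . . . . . . . . . . . .

Z-buffer (winner per pixel, '.' = empty):
  . . . . . . . . . . . .
  . . . . . 1 0 0 1 1 1 .
  . 1 1 1 1 1 1 1 1 1 1 .
  . . . 1 1 1 1 1 1 1 1 .
  . . . . . 1 1 1 1 1 . .
  . . . . . 3 . 1 1 1 . .
  . . . . . . . . . 1 . .

Result: 1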